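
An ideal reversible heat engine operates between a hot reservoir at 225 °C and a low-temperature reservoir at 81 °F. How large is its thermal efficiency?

η ≈ 0.397

T_H = 225 °C → 225 + 273.15 = 498.15 K.
T_C = 81 °F → (81 − 32) × 5/9 = 27.22 °C = 300.37 K.
Since the cycle is reversible, η = 1 − T_C/T_H = 1 − 300.37/498.15 = 0.397.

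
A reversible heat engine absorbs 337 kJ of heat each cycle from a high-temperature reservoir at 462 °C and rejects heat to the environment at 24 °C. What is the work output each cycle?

T_H = 462 °C → 462 + 273.15 = 735.15 K.
T_C = 24 °C → 24 + 273.15 = 297.15 K.
Carnot efficiency: η = 1 − T_C/T_H = 1 − 297.15/735.15 = 0.5958.
W = η·Q_H = 0.5958 × 337 = 200.8 kJ.

W ≈ 200.8 kJ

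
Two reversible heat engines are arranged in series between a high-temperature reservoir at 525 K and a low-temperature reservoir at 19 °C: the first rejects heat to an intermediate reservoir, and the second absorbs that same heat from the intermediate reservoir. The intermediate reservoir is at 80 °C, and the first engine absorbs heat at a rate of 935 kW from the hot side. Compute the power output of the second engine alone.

T_C = 19 °C → 19 + 273.15 = 292.15 K.
T_m = 80 °C → 80 + 273.15 = 353.15 K.
Heat entering the second stage: Q_m = Q_H·(T_m/T_H) = 935 × 353.15/525.00 = 629 kW.
Second-stage efficiency η₂ = 1 − T_C/T_m = 1 − 292.15/353.15 = 0.1727, so W₂ = η₂·Q_m = 109 kW.

Ẇ₂ ≈ 109 kW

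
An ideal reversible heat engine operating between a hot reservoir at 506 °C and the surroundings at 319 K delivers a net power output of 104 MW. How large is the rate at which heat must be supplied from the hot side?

T_H = 506 °C → 506 + 273.15 = 779.15 K.
The Carnot efficiency is η = 1 − T_C/T_H = 1 − 319.00/779.15 = 0.5906.
Q_H = W/η = 104/0.5906 = 176.1 MW.

Q̇_H ≈ 176.1 MW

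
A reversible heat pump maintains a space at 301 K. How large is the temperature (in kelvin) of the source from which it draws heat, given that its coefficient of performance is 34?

COP_HP = T_H/(T_H − T_C) ⇒ T_C = T_H·(COP_HP − 1)/COP_HP = 301.00 × (34 − 1)/34 = 292.1 K.

T_C ≈ 292.1 K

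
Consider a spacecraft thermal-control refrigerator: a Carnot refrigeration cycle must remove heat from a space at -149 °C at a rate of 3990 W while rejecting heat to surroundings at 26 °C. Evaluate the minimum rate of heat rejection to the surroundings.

T_H = 26 °C → 26 + 273.15 = 299.15 K.
T_C = -149 °C → -149 + 273.15 = 124.15 K.
For a reversible cycle Q_H/Q_C = T_H/T_C, so Q_H = Q_C·T_H/T_C = 3990 × 299.15/124.15 = 9610 W.

Q̇_H ≈ 9610 W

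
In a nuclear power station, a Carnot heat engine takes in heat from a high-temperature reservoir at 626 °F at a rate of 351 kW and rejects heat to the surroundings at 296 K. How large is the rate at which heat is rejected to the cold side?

T_H = 626 °F → (626 − 32) × 5/9 = 330.00 °C = 603.15 K.
η_rev = 1 − T_C/T_H = 1 − 296.00/603.15 = 0.5092.
For a reversible cycle Q_C/Q_H = T_C/T_H, so Q_C = 351 × 296.00/603.15 = 172.3 kW.

Q̇_C ≈ 172.3 kW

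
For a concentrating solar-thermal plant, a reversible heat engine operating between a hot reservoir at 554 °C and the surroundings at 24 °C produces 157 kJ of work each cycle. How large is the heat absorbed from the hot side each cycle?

Q_H ≈ 245.0 kJ

T_H = 554 °C → 554 + 273.15 = 827.15 K.
T_C = 24 °C → 24 + 273.15 = 297.15 K.
The Carnot efficiency is η = 1 − T_C/T_H = 1 − 297.15/827.15 = 0.6408.
Q_H = W/η = 157/0.6408 = 245.0 kJ.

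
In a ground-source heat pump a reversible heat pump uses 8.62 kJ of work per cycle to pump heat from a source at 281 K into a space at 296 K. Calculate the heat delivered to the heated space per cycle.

Q_H ≈ 170 kJ

Reversible heating COP: COP_HP = T_H/(T_H − T_C) = 296.00/15.00 = 19.7333.
Q_H = COP_HP · W = 19.7333 × 8.62 = 170 kJ.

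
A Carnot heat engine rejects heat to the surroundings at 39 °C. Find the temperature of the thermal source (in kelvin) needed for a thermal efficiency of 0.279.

T_C = 39 °C → 39 + 273.15 = 312.15 K.
From η = 1 − T_C/T_H, solving for T_H gives T_H = T_C/(1 − η) = 312.15/(1 − 0.279) = 432.9 K.

T_H ≈ 432.9 K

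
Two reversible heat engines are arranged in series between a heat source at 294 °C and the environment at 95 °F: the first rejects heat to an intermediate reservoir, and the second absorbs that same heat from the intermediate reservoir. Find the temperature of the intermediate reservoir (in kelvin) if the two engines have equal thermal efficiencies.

T_H = 294 °C → 294 + 273.15 = 567.15 K.
T_C = 95 °F → (95 − 32) × 5/9 = 35.00 °C = 308.15 K.
Equal efficiencies require 1 − T_m/T_H = 1 − T_C/T_m, i.e. T_m/T_H = T_C/T_m, so T_m = √(T_H·T_C) = √(567.15 × 308.15) = 418 K.

T_m ≈ 418 K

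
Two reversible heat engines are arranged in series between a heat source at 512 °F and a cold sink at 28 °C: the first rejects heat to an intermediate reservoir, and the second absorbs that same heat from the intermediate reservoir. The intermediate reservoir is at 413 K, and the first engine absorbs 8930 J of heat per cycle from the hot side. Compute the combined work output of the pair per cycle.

T_H = 512 °F → (512 − 32) × 5/9 = 266.67 °C = 539.82 K.
T_C = 28 °C → 28 + 273.15 = 301.15 K.
Two reversible stages in series are equivalent to a single Carnot engine between T_H and T_C, so η_total = 1 − T_C/T_H = 1 − 301.15/539.82 = 0.4421.
W_total = η_total · Q_H = 0.4421 × 8930 = 3950 J.

W_total ≈ 3950 J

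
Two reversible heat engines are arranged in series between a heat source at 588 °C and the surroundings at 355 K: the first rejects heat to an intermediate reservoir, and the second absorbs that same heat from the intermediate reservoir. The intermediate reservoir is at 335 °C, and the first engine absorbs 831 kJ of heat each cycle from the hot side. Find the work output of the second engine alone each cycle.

W₂ ≈ 244 kJ

T_H = 588 °C → 588 + 273.15 = 861.15 K.
T_m = 335 °C → 335 + 273.15 = 608.15 K.
Heat entering the second stage: Q_m = Q_H·(T_m/T_H) = 831 × 608.15/861.15 = 587 kJ.
Second-stage efficiency η₂ = 1 − T_C/T_m = 1 − 355.00/608.15 = 0.4163, so W₂ = η₂·Q_m = 244 kJ.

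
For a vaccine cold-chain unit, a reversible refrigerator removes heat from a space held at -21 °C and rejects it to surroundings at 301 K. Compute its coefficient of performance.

T_C = -21 °C → -21 + 273.15 = 252.15 K.
Carnot COP: COP_R = T_C/(T_H − T_C) = 252.15/(301.00 − 252.15) = 5.16.

COP_R ≈ 5.16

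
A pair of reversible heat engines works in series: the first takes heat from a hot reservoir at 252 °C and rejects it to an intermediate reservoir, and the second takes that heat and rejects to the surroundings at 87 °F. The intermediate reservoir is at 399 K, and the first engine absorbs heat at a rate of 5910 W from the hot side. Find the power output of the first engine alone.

Ẇ₁ ≈ 1420 W

T_H = 252 °C → 252 + 273.15 = 525.15 K.
T_C = 87 °F → (87 − 32) × 5/9 = 30.56 °C = 303.71 K.
First-stage efficiency η₁ = 1 − T_m/T_H = 1 − 399.00/525.15 = 0.2402.
W₁ = η₁·Q_H = 0.2402 × 5910 = 1420 W.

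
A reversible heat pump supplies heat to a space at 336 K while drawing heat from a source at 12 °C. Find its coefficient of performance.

COP_HP ≈ 6.608

T_C = 12 °C → 12 + 273.15 = 285.15 K.
COP_HP = T_H/(T_H − T_C) = 336.00/(336.00 − 285.15) = 6.608.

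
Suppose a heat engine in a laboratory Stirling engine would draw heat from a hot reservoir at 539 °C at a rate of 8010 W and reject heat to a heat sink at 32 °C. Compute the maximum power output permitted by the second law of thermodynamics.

T_H = 539 °C → 539 + 273.15 = 812.15 K.
T_C = 32 °C → 32 + 273.15 = 305.15 K.
By the Carnot theorem, η_max = 1 − T_C/T_H = 1 − 305.15/812.15 = 0.6243.
W_max = η_max · Q_H = 0.6243 × 8010 = 5000 W.

Ẇ_max ≈ 5000 W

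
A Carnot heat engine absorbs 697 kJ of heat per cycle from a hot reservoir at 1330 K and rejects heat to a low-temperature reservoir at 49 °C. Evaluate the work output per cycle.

T_C = 49 °C → 49 + 273.15 = 322.15 K.
η_rev = 1 − T_C/T_H = 1 − 322.15/1330.00 = 0.7578.
W = η·Q_H = 0.7578 × 697 = 528 kJ.

W ≈ 528 kJ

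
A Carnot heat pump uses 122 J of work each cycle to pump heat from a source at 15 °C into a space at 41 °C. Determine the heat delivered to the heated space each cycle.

Q_H ≈ 1474 J

T_H = 41 °C → 41 + 273.15 = 314.15 K.
T_C = 15 °C → 15 + 273.15 = 288.15 K.
Reversible heating COP: COP_HP = T_H/(T_H − T_C) = 314.15/26.00 = 12.0827.
Q_H = COP_HP · W = 12.0827 × 122 = 1474 J.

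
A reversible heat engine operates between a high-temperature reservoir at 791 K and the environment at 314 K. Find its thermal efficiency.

For a reversible engine, η = 1 − T_C/T_H = 1 − 314.00/791.00 = 0.603.

η ≈ 0.603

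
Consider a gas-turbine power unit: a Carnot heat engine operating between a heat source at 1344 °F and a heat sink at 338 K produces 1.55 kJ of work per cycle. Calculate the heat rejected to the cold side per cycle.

Q_C ≈ 0.7890 kJ

T_H = 1344 °F → (1344 − 32) × 5/9 = 728.89 °C = 1002.04 K.
For a reversible engine, η = 1 − T_C/T_H = 1 − 338.00/1002.04 = 0.6627.
Since Q_C/Q_H = T_C/T_H and Q_H = W/η, Q_C = W·T_C/(T_H − T_C) = 1.55 × 338.00/664.04 = 0.7890 kJ.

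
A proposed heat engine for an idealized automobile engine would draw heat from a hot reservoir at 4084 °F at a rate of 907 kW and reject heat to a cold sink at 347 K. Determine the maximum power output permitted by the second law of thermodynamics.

Ẇ_max ≈ 782 kW

T_H = 4084 °F → (4084 − 32) × 5/9 = 2251.11 °C = 2524.26 K.
The second-law ceiling is the Carnot efficiency, η_max = 1 − T_C/T_H = 1 − 347.00/2524.26 = 0.8625.
W_max = η_max · Q_H = 0.8625 × 907 = 782 kW.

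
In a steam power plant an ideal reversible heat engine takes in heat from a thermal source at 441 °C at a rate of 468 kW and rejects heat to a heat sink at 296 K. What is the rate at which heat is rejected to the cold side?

Q̇_C ≈ 194 kW

T_H = 441 °C → 441 + 273.15 = 714.15 K.
The Carnot efficiency is η = 1 − T_C/T_H = 1 − 296.00/714.15 = 0.5855.
For a reversible cycle Q_C/Q_H = T_C/T_H, so Q_C = 468 × 296.00/714.15 = 194 kW.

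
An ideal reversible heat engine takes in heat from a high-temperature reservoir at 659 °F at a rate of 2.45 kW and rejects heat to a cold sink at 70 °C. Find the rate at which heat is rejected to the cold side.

T_H = 659 °F → (659 − 32) × 5/9 = 348.33 °C = 621.48 K.
T_C = 70 °C → 70 + 273.15 = 343.15 K.
Carnot efficiency: η = 1 − T_C/T_H = 1 − 343.15/621.48 = 0.4479.
For a reversible cycle Q_C/Q_H = T_C/T_H, so Q_C = 2.45 × 343.15/621.48 = 1.353 kW.

Q̇_C ≈ 1.353 kW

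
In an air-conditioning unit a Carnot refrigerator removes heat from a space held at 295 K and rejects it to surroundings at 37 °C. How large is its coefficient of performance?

T_H = 37 °C → 37 + 273.15 = 310.15 K.
For a reversible refrigerator, COP_R = T_C/(T_H − T_C) = 295.00/(310.15 − 295.00) = 19.5.

COP_R ≈ 19.5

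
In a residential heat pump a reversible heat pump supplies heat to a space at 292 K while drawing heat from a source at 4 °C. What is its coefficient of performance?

COP_HP ≈ 19.66

T_C = 4 °C → 4 + 273.15 = 277.15 K.
COP_HP = T_H/(T_H − T_C) = 292.00/(292.00 − 277.15) = 19.66.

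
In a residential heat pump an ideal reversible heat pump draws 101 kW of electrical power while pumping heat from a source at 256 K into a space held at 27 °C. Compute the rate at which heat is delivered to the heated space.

T_H = 27 °C → 27 + 273.15 = 300.15 K.
For a reversible heat pump, COP_HP = T_H/(T_H − T_C) = 300.15/44.15 = 6.7984.
Q_H = COP_HP · W = 6.7984 × 101 = 687 kW.

Q̇_H ≈ 687 kW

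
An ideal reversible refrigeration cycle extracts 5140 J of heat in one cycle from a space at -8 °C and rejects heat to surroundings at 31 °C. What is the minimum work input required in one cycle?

T_H = 31 °C → 31 + 273.15 = 304.15 K.
T_C = -8 °C → -8 + 273.15 = 265.15 K.
For a reversible refrigerator, COP_R = T_C/(T_H − T_C) = 265.15/39.00 = 6.7987.
W = Q_C/COP_R = 5140/6.7987 = 756 J.

W_in ≈ 756 J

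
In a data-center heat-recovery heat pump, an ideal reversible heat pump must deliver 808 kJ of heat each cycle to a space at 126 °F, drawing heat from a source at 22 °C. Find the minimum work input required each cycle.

T_H = 126 °F → (126 − 32) × 5/9 = 52.22 °C = 325.37 K.
T_C = 22 °C → 22 + 273.15 = 295.15 K.
For a reversible heat pump, COP_HP = T_H/(T_H − T_C) = 325.37/30.22 = 10.7660.
W = Q_H/COP_HP = 808/10.7660 = 75.1 kJ.

W_in ≈ 75.1 kJ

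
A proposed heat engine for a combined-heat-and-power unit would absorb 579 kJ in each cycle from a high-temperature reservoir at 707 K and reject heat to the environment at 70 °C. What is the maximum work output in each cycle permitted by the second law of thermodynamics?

T_C = 70 °C → 70 + 273.15 = 343.15 K.
The second-law ceiling is the Carnot efficiency, η_max = 1 − T_C/T_H = 1 − 343.15/707.00 = 0.5146.
W_max = η_max · Q_H = 0.5146 × 579 = 298 kJ.

W_max ≈ 298 kJ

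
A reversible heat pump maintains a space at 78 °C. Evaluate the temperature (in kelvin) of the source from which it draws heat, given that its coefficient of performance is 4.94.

T_C ≈ 280.1 K

T_H = 78 °C → 78 + 273.15 = 351.15 K.
COP_HP = T_H/(T_H − T_C) ⇒ T_C = T_H·(COP_HP − 1)/COP_HP = 351.15 × (4.94 − 1)/4.94 = 280.1 K.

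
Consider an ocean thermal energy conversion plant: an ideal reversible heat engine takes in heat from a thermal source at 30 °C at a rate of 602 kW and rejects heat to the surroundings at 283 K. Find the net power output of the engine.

Ẇ ≈ 40.0 kW

T_H = 30 °C → 30 + 273.15 = 303.15 K.
Carnot efficiency: η = 1 − T_C/T_H = 1 − 283.00/303.15 = 0.0665.
W = η·Q_H = 0.0665 × 602 = 40.0 kW.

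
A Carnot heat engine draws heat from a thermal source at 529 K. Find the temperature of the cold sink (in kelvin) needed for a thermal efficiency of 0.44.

From η = 1 − T_C/T_H, T_C = T_H·(1 − η) = 529.00 × (1 − 0.44) = 296 K.

T_C ≈ 296 K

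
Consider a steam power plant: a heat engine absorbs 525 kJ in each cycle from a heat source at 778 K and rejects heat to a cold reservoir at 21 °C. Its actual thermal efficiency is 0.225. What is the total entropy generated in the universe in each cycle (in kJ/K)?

ΔS_univ ≈ 0.708 kJ/K

T_C = 21 °C → 21 + 273.15 = 294.15 K.
W = η·Q_H = 0.225 × 525 = 118.1 kJ, so Q_C = Q_H − W = 406.9 kJ.
Reservoir entropy changes: ΔS_H = −Q_H/T_H = −525/778.00 = -0.6748 kJ/K and ΔS_C = +Q_C/T_C = 406.9/294.15 = 1.383 kJ/K.
ΔS_univ = −Q_H/T_H + Q_C/T_C = 0.708 kJ/K (> 0, since η = 0.225 < η_Carnot = 0.622).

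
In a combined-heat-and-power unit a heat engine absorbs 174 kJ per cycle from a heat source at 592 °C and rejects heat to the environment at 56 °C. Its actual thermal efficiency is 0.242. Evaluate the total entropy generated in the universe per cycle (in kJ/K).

ΔS_univ ≈ 0.1996 kJ/K

T_H = 592 °C → 592 + 273.15 = 865.15 K.
T_C = 56 °C → 56 + 273.15 = 329.15 K.
W = η·Q_H = 0.242 × 174 = 42.11 kJ, so Q_C = Q_H − W = 131.9 kJ.
Entropy balance on the reservoirs: −Q_H/T_H = -0.2011 kJ/K, +Q_C/T_C = 0.4007 kJ/K.
ΔS_univ = −Q_H/T_H + Q_C/T_C = 0.1996 kJ/K (> 0, since η = 0.242 < η_Carnot = 0.620).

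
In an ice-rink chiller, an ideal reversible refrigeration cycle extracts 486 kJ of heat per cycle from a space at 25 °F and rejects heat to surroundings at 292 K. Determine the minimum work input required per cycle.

W_in ≈ 41.0 kJ

T_C = 25 °F → (25 − 32) × 5/9 = -3.89 °C = 269.26 K.
Carnot COP: COP_R = T_C/(T_H − T_C) = 269.26/22.74 = 11.8414.
W = Q_C/COP_R = 486/11.8414 = 41.0 kJ.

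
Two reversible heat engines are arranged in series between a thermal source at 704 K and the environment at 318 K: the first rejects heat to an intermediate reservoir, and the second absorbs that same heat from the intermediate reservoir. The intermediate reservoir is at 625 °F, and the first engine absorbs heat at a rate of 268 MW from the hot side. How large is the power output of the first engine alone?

T_m = 625 °F → (625 − 32) × 5/9 = 329.44 °C = 602.59 K.
First-stage efficiency η₁ = 1 − T_m/T_H = 1 − 602.59/704.00 = 0.1440.
W₁ = η₁·Q_H = 0.1440 × 268 = 38.6 MW.

Ẇ₁ ≈ 38.6 MW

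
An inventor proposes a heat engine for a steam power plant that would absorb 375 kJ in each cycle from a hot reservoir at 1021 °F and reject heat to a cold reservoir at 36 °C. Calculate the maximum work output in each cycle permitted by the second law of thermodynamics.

W_max ≈ 234.1 kJ

T_H = 1021 °F → (1021 − 32) × 5/9 = 549.44 °C = 822.59 K.
T_C = 36 °C → 36 + 273.15 = 309.15 K.
The upper bound on efficiency is η_max = 1 − T_C/T_H = 1 − 309.15/822.59 = 0.6242.
W_max = η_max · Q_H = 0.6242 × 375 = 234.1 kJ.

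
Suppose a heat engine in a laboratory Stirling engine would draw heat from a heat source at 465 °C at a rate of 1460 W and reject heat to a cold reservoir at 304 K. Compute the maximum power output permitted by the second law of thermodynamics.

T_H = 465 °C → 465 + 273.15 = 738.15 K.
The second-law ceiling is the Carnot efficiency, η_max = 1 − T_C/T_H = 1 − 304.00/738.15 = 0.5882.
W_max = η_max · Q_H = 0.5882 × 1460 = 858.7 W.

Ẇ_max ≈ 858.7 W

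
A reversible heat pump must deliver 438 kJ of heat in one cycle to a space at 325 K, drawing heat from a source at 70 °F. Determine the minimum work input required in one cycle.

T_C = 70 °F → (70 − 32) × 5/9 = 21.11 °C = 294.26 K.
COP_HP = T_H/(T_H − T_C) = 325.00/30.74 = 10.5729.
W = Q_H/COP_HP = 438/10.5729 = 41.43 kJ.

W_in ≈ 41.43 kJ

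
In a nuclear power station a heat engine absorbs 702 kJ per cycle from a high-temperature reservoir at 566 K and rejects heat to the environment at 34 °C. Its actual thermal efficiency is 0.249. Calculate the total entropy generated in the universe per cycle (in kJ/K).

T_C = 34 °C → 34 + 273.15 = 307.15 K.
W = η·Q_H = 0.249 × 702 = 174.8 kJ, so Q_C = Q_H − W = 527.2 kJ.
Entropy balance on the reservoirs: −Q_H/T_H = -1.240 kJ/K, +Q_C/T_C = 1.716 kJ/K.
ΔS_univ = −Q_H/T_H + Q_C/T_C = 0.476 kJ/K (> 0, since η = 0.249 < η_Carnot = 0.457).

ΔS_univ ≈ 0.476 kJ/K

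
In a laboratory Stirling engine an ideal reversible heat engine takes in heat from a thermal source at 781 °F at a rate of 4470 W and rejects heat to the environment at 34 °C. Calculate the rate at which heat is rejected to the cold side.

T_H = 781 °F → (781 − 32) × 5/9 = 416.11 °C = 689.26 K.
T_C = 34 °C → 34 + 273.15 = 307.15 K.
η_rev = 1 − T_C/T_H = 1 − 307.15/689.26 = 0.5544.
For a reversible cycle Q_C/Q_H = T_C/T_H, so Q_C = 4470 × 307.15/689.26 = 1992 W.

Q̇_C ≈ 1992 W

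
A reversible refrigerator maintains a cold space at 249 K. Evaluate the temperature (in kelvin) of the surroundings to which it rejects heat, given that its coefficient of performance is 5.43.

COP_R = T_C/(T_H − T_C) ⇒ T_H = T_C·(1 + 1/COP_R) = 249.00 × (1 + 1/5.43) = 294.9 K.

T_H ≈ 294.9 K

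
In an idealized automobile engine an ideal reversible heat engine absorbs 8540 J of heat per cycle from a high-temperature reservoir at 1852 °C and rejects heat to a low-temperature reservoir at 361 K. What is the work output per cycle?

W ≈ 7089 J

T_H = 1852 °C → 1852 + 273.15 = 2125.15 K.
For a reversible engine, η = 1 − T_C/T_H = 1 − 361.00/2125.15 = 0.8301.
W = η·Q_H = 0.8301 × 8540 = 7089 J.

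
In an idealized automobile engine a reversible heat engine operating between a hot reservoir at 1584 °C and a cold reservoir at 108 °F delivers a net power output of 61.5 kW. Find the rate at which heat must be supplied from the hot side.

Q̇_H ≈ 74.1 kW

T_H = 1584 °C → 1584 + 273.15 = 1857.15 K.
T_C = 108 °F → (108 − 32) × 5/9 = 42.22 °C = 315.37 K.
η_rev = 1 − T_C/T_H = 1 − 315.37/1857.15 = 0.8302.
Q_H = W/η = 61.5/0.8302 = 74.1 kW.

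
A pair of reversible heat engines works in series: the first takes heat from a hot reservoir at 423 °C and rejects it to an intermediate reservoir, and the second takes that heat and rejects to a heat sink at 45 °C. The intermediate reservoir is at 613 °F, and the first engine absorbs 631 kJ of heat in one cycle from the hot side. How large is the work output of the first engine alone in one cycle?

T_H = 423 °C → 423 + 273.15 = 696.15 K.
T_C = 45 °C → 45 + 273.15 = 318.15 K.
T_m = 613 °F → (613 − 32) × 5/9 = 322.78 °C = 595.93 K.
First-stage efficiency η₁ = 1 − T_m/T_H = 1 − 595.93/696.15 = 0.1440.
W₁ = η₁·Q_H = 0.1440 × 631 = 90.84 kJ.

W₁ ≈ 90.84 kJ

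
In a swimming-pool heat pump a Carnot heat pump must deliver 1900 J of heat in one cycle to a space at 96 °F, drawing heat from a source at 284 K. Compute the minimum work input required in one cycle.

W_in ≈ 152 J

T_H = 96 °F → (96 − 32) × 5/9 = 35.56 °C = 308.71 K.
Reversible heating COP: COP_HP = T_H/(T_H − T_C) = 308.71/24.71 = 12.4954.
W = Q_H/COP_HP = 1900/12.4954 = 152 J.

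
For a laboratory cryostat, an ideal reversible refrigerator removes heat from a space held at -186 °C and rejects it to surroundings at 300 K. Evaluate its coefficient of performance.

T_C = -186 °C → -186 + 273.15 = 87.15 K.
Carnot COP: COP_R = T_C/(T_H − T_C) = 87.15/(300.00 − 87.15) = 0.409.

COP_R ≈ 0.409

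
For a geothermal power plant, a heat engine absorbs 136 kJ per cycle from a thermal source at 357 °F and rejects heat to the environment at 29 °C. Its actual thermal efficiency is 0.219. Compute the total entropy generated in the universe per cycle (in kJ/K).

ΔS_univ ≈ 0.05178 kJ/K

T_H = 357 °F → (357 − 32) × 5/9 = 180.56 °C = 453.71 K.
T_C = 29 °C → 29 + 273.15 = 302.15 K.
W = η·Q_H = 0.219 × 136 = 29.78 kJ, so Q_C = Q_H − W = 106.2 kJ.
Reservoir entropy changes: ΔS_H = −Q_H/T_H = −136/453.71 = -0.2998 kJ/K and ΔS_C = +Q_C/T_C = 106.2/302.15 = 0.3515 kJ/K.
ΔS_univ = −Q_H/T_H + Q_C/T_C = 0.05178 kJ/K (> 0, since η = 0.219 < η_Carnot = 0.334).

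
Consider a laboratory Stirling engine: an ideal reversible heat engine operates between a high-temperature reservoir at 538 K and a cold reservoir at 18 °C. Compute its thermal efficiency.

T_C = 18 °C → 18 + 273.15 = 291.15 K.
The Carnot efficiency is η = 1 − T_C/T_H = 1 − 291.15/538.00 = 0.459.

η ≈ 0.459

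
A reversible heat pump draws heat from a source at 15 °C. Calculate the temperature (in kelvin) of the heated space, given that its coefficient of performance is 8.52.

T_C = 15 °C → 15 + 273.15 = 288.15 K.
COP_HP = T_H/(T_H − T_C) ⇒ T_H = T_C·COP_HP/(COP_HP − 1) = 288.15 × 8.52/(8.52 − 1) = 326 K.

T_H ≈ 326 K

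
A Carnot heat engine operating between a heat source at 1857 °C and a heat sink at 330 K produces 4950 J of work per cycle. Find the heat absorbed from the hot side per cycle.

Q_H ≈ 5860 J

T_H = 1857 °C → 1857 + 273.15 = 2130.15 K.
For a reversible engine, η = 1 − T_C/T_H = 1 − 330.00/2130.15 = 0.8451.
Q_H = W/η = 4950/0.8451 = 5860 J.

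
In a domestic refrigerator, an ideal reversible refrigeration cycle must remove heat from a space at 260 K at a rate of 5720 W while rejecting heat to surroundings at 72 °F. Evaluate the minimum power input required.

T_H = 72 °F → (72 − 32) × 5/9 = 22.22 °C = 295.37 K.
Carnot COP: COP_R = T_C/(T_H − T_C) = 260.00/35.37 = 7.3504.
W = Q_C/COP_R = 5720/7.3504 = 778.2 W.

Ẇ_in ≈ 778.2 W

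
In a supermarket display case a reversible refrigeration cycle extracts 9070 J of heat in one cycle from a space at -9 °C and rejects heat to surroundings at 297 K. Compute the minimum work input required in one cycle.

W_in ≈ 1130 J

T_C = -9 °C → -9 + 273.15 = 264.15 K.
For a reversible refrigerator, COP_R = T_C/(T_H − T_C) = 264.15/32.85 = 8.0411.
W = Q_C/COP_R = 9070/8.0411 = 1130 J.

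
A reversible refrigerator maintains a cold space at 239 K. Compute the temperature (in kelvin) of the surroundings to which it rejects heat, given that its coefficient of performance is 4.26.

T_H ≈ 295.1 K

COP_R = T_C/(T_H − T_C) ⇒ T_H = T_C·(1 + 1/COP_R) = 239.00 × (1 + 1/4.26) = 295.1 K.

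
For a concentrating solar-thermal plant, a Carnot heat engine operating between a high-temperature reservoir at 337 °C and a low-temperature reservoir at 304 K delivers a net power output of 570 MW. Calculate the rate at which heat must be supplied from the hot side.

T_H = 337 °C → 337 + 273.15 = 610.15 K.
η_rev = 1 − T_C/T_H = 1 − 304.00/610.15 = 0.5018.
Q_H = W/η = 570/0.5018 = 1140 MW.

Q̇_H ≈ 1140 MW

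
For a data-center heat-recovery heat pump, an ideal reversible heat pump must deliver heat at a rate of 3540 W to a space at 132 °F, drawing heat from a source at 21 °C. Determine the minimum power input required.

Ẇ_in ≈ 372.1 W

T_H = 132 °F → (132 − 32) × 5/9 = 55.56 °C = 328.71 K.
T_C = 21 °C → 21 + 273.15 = 294.15 K.
For a reversible heat pump, COP_HP = T_H/(T_H − T_C) = 328.71/34.56 = 9.5124.
W = Q_H/COP_HP = 3540/9.5124 = 372.1 W.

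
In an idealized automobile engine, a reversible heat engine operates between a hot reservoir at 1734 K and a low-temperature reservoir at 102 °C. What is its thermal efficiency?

T_C = 102 °C → 102 + 273.15 = 375.15 K.
The Carnot efficiency is η = 1 − T_C/T_H = 1 − 375.15/1734.00 = 0.7837.

η ≈ 0.7837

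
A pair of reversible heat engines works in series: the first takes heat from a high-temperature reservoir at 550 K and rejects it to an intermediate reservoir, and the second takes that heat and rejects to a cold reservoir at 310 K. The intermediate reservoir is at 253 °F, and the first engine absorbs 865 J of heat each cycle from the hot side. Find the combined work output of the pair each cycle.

W_total ≈ 377 J

Two reversible stages in series are equivalent to a single Carnot engine between T_H and T_C, so η_total = 1 − T_C/T_H = 1 − 310.00/550.00 = 0.4364.
W_total = η_total · Q_H = 0.4364 × 865 = 377 J.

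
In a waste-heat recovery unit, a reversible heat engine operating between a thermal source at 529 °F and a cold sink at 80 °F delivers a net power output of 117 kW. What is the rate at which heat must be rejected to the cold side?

T_H = 529 °F → (529 − 32) × 5/9 = 276.11 °C = 549.26 K.
T_C = 80 °F → (80 − 32) × 5/9 = 26.67 °C = 299.82 K.
Since the cycle is reversible, η = 1 − T_C/T_H = 1 − 299.82/549.26 = 0.4541.
Since Q_C/Q_H = T_C/T_H and Q_H = W/η, Q_C = W·T_C/(T_H − T_C) = 117 × 299.82/249.44 = 140.6 kW.

Q̇_C ≈ 140.6 kW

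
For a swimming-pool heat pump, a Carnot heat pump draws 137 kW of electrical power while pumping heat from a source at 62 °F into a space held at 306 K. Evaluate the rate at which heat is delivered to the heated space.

T_C = 62 °F → (62 − 32) × 5/9 = 16.67 °C = 289.82 K.
For a reversible heat pump, COP_HP = T_H/(T_H − T_C) = 306.00/16.18 = 18.9083.
Q_H = COP_HP · W = 18.9083 × 137 = 2590 kW.

Q̇_H ≈ 2590 kW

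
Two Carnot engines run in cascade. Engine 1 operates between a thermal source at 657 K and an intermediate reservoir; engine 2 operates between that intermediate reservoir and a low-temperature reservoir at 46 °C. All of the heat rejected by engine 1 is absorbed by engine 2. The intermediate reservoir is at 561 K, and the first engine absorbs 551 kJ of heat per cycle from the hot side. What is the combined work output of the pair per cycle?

W_total ≈ 283 kJ

T_C = 46 °C → 46 + 273.15 = 319.15 K.
Two reversible stages in series are equivalent to a single Carnot engine between T_H and T_C, so η_total = 1 − T_C/T_H = 1 − 319.15/657.00 = 0.5142.
W_total = η_total · Q_H = 0.5142 × 551 = 283 kJ.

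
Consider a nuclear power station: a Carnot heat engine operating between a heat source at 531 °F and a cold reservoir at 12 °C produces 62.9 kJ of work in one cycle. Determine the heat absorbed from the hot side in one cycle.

T_H = 531 °F → (531 − 32) × 5/9 = 277.22 °C = 550.37 K.
T_C = 12 °C → 12 + 273.15 = 285.15 K.
Since the cycle is reversible, η = 1 − T_C/T_H = 1 − 285.15/550.37 = 0.4819.
Q_H = W/η = 62.9/0.4819 = 130.5 kJ.

Q_H ≈ 130.5 kJ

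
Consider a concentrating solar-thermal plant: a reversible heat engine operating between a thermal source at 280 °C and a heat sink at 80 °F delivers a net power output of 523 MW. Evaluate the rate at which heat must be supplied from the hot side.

T_H = 280 °C → 280 + 273.15 = 553.15 K.
T_C = 80 °F → (80 − 32) × 5/9 = 26.67 °C = 299.82 K.
The Carnot efficiency is η = 1 − T_C/T_H = 1 − 299.82/553.15 = 0.4580.
Q_H = W/η = 523/0.4580 = 1142 MW.

Q̇_H ≈ 1142 MW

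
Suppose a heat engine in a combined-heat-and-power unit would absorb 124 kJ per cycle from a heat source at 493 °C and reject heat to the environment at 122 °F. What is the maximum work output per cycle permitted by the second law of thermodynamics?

W_max ≈ 71.7 kJ

T_H = 493 °C → 493 + 273.15 = 766.15 K.
T_C = 122 °F → (122 − 32) × 5/9 = 50.00 °C = 323.15 K.
No engine can exceed the Carnot limit: η_max = 1 − T_C/T_H = 1 − 323.15/766.15 = 0.5782.
W_max = η_max · Q_H = 0.5782 × 124 = 71.7 kJ.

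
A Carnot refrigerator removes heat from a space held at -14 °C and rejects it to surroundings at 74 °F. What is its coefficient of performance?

T_H = 74 °F → (74 − 32) × 5/9 = 23.33 °C = 296.48 K.
T_C = -14 °C → -14 + 273.15 = 259.15 K.
The reversible coefficient of performance is COP_R = T_C/(T_H − T_C) = 259.15/(296.48 − 259.15) = 6.942.

COP_R ≈ 6.942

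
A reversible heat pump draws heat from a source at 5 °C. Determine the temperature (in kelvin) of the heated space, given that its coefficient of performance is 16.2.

T_C = 5 °C → 5 + 273.15 = 278.15 K.
COP_HP = T_H/(T_H − T_C) ⇒ T_H = T_C·COP_HP/(COP_HP − 1) = 278.15 × 16.2/(16.2 − 1) = 296 K.

T_H ≈ 296 K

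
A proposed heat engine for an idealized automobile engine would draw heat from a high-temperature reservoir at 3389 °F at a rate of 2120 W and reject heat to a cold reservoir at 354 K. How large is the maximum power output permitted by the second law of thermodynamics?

T_H = 3389 °F → (3389 − 32) × 5/9 = 1865.00 °C = 2138.15 K.
No engine can exceed the Carnot limit: η_max = 1 − T_C/T_H = 1 − 354.00/2138.15 = 0.8344.
W_max = η_max · Q_H = 0.8344 × 2120 = 1770 W.

Ẇ_max ≈ 1770 W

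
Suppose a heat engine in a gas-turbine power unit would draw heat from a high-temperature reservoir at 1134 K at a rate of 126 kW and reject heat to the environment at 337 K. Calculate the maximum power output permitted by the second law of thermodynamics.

The upper bound on efficiency is η_max = 1 − T_C/T_H = 1 − 337.00/1134.00 = 0.7028.
W_max = η_max · Q_H = 0.7028 × 126 = 88.6 kW.

Ẇ_max ≈ 88.6 kW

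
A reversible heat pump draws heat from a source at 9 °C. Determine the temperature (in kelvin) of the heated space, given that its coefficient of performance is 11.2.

T_H ≈ 310 K

T_C = 9 °C → 9 + 273.15 = 282.15 K.
COP_HP = T_H/(T_H − T_C) ⇒ T_H = T_C·COP_HP/(COP_HP − 1) = 282.15 × 11.2/(11.2 − 1) = 310 K.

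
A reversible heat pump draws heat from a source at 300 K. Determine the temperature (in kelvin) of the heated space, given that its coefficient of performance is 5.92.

COP_HP = T_H/(T_H − T_C) ⇒ T_H = T_C·COP_HP/(COP_HP − 1) = 300.00 × 5.92/(5.92 − 1) = 361 K.

T_H ≈ 361 K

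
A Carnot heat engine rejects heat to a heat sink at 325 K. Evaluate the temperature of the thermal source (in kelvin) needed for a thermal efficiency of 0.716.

From η = 1 − T_C/T_H, solving for T_H gives T_H = T_C/(1 − η) = 325.00/(1 − 0.716) = 1144 K.

T_H ≈ 1144 K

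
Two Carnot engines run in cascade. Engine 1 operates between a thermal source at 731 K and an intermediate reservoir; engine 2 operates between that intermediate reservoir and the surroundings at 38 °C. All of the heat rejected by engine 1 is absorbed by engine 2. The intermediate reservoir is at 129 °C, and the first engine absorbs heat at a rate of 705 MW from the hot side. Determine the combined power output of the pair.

T_C = 38 °C → 38 + 273.15 = 311.15 K.
Two reversible stages in series are equivalent to a single Carnot engine between T_H and T_C, so η_total = 1 − T_C/T_H = 1 − 311.15/731.00 = 0.5744.
W_total = η_total · Q_H = 0.5744 × 705 = 404.9 MW.

Ẇ_total ≈ 404.9 MW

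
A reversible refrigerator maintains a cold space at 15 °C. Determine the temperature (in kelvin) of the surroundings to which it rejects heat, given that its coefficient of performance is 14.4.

T_C = 15 °C → 15 + 273.15 = 288.15 K.
COP_R = T_C/(T_H − T_C) ⇒ T_H = T_C·(1 + 1/COP_R) = 288.15 × (1 + 1/14.4) = 308 K.

T_H ≈ 308 K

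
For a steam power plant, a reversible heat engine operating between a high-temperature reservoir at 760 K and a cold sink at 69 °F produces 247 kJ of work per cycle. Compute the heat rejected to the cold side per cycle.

Q_C ≈ 155.6 kJ

T_C = 69 °F → (69 − 32) × 5/9 = 20.56 °C = 293.71 K.
Carnot efficiency: η = 1 − T_C/T_H = 1 − 293.71/760.00 = 0.6135.
Since Q_C/Q_H = T_C/T_H and Q_H = W/η, Q_C = W·T_C/(T_H − T_C) = 247 × 293.71/466.29 = 155.6 kJ.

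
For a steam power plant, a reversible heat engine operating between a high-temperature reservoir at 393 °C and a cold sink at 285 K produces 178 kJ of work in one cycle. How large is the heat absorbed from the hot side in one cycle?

Q_H ≈ 311 kJ

T_H = 393 °C → 393 + 273.15 = 666.15 K.
η_rev = 1 − T_C/T_H = 1 − 285.00/666.15 = 0.5722.
Q_H = W/η = 178/0.5722 = 311 kJ.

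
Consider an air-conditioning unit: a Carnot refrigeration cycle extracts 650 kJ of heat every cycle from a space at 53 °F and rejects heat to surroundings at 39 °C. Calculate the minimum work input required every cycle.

T_H = 39 °C → 39 + 273.15 = 312.15 K.
T_C = 53 °F → (53 − 32) × 5/9 = 11.67 °C = 284.82 K.
The reversible coefficient of performance is COP_R = T_C/(T_H − T_C) = 284.82/27.33 = 10.4201.
W = Q_C/COP_R = 650/10.4201 = 62.38 kJ.

W_in ≈ 62.38 kJ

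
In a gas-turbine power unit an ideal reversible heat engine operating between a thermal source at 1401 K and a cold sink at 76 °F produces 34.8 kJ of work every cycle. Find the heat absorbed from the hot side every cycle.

T_C = 76 °F → (76 − 32) × 5/9 = 24.44 °C = 297.59 K.
η_rev = 1 − T_C/T_H = 1 − 297.59/1401.00 = 0.7876.
Q_H = W/η = 34.8/0.7876 = 44.2 kJ.

Q_H ≈ 44.2 kJ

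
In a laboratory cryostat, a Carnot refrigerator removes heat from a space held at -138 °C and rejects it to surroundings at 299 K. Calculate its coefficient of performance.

T_C = -138 °C → -138 + 273.15 = 135.15 K.
COP_R = T_C/(T_H − T_C) = 135.15/(299.00 − 135.15) = 0.825.

COP_R ≈ 0.825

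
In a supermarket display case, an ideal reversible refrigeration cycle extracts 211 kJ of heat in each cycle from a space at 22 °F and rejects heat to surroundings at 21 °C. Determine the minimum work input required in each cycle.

W_in ≈ 20.9 kJ

T_H = 21 °C → 21 + 273.15 = 294.15 K.
T_C = 22 °F → (22 − 32) × 5/9 = -5.56 °C = 267.59 K.
COP_R = T_C/(T_H − T_C) = 267.59/26.56 = 10.0768.
W = Q_C/COP_R = 211/10.0768 = 20.9 kJ.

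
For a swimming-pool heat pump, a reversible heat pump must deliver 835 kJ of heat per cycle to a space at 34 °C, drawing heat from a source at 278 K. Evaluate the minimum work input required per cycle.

W_in ≈ 79.2 kJ

T_H = 34 °C → 34 + 273.15 = 307.15 K.
Reversible heating COP: COP_HP = T_H/(T_H − T_C) = 307.15/29.15 = 10.5369.
W = Q_H/COP_HP = 835/10.5369 = 79.2 kJ.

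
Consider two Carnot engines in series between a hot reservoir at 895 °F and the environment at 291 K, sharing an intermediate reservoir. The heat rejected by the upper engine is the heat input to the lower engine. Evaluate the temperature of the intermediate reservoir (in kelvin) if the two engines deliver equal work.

T_H = 895 °F → (895 − 32) × 5/9 = 479.44 °C = 752.59 K.
For reversible stages Q_m = Q_H·(T_m/T_H). Setting W₁ = Q_H(1 − T_m/T_H) equal to W₂ = Q_m(1 − T_C/T_m) = Q_H·(T_m − T_C)/T_H gives T_H − T_m = T_m − T_C, so T_m = (T_H + T_C)/2 = (752.59 + 291.00)/2 = 521.8 K.

T_m ≈ 521.8 K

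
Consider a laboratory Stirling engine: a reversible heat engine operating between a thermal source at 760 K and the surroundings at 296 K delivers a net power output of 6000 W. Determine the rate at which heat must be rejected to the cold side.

η_rev = 1 − T_C/T_H = 1 − 296.00/760.00 = 0.6105.
Since Q_C/Q_H = T_C/T_H and Q_H = W/η, Q_C = W·T_C/(T_H − T_C) = 6000 × 296.00/464.00 = 3828 W.

Q̇_C ≈ 3828 W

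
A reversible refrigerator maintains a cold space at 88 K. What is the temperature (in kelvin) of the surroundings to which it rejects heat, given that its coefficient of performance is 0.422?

COP_R = T_C/(T_H − T_C) ⇒ T_H = T_C·(1 + 1/COP_R) = 88.00 × (1 + 1/0.422) = 297 K.

T_H ≈ 297 K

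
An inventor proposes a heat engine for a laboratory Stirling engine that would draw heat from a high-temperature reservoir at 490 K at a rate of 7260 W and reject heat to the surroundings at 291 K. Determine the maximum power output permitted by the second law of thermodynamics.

The upper bound on efficiency is η_max = 1 − T_C/T_H = 1 − 291.00/490.00 = 0.4061.
W_max = η_max · Q_H = 0.4061 × 7260 = 2950 W.

Ẇ_max ≈ 2950 W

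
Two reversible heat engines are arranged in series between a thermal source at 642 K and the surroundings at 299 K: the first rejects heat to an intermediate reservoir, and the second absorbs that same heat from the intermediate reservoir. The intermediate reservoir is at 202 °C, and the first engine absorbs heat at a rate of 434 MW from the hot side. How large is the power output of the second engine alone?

T_m = 202 °C → 202 + 273.15 = 475.15 K.
Heat entering the second stage: Q_m = Q_H·(T_m/T_H) = 434 × 475.15/642.00 = 321 MW.
Second-stage efficiency η₂ = 1 − T_C/T_m = 1 − 299.00/475.15 = 0.3707, so W₂ = η₂·Q_m = 119 MW.

Ẇ₂ ≈ 119 MW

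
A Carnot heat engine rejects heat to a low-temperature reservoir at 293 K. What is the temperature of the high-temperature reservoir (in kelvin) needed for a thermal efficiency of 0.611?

From η = 1 − T_C/T_H, solving for T_H gives T_H = T_C/(1 − η) = 293.00/(1 − 0.611) = 753.2 K.

T_H ≈ 753.2 K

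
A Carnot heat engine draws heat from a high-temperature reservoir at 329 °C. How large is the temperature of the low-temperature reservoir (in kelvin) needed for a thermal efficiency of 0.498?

T_H = 329 °C → 329 + 273.15 = 602.15 K.
From η = 1 − T_C/T_H, T_C = T_H·(1 − η) = 602.15 × (1 − 0.498) = 302.3 K.

T_C ≈ 302.3 K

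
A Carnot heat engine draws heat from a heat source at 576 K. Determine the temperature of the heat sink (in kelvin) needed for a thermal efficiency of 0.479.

T_C ≈ 300.1 K

From η = 1 − T_C/T_H, T_C = T_H·(1 − η) = 576.00 × (1 − 0.479) = 300.1 K.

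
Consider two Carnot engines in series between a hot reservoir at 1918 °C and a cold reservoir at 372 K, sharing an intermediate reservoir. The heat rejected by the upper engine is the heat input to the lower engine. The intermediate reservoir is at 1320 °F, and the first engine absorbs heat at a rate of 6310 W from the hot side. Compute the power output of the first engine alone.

Ẇ₁ ≈ 3460 W

T_H = 1918 °C → 1918 + 273.15 = 2191.15 K.
T_m = 1320 °F → (1320 − 32) × 5/9 = 715.56 °C = 988.71 K.
First-stage efficiency η₁ = 1 − T_m/T_H = 1 − 988.71/2191.15 = 0.5488.
W₁ = η₁·Q_H = 0.5488 × 6310 = 3460 W.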